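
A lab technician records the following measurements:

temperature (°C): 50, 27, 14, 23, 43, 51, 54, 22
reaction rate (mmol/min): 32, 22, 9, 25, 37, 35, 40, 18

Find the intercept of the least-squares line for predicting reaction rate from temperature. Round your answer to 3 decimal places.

n = 8, Σx = 284, Σy = 218, Σxy = 8827, Σx² = 11804
Sxx = Σx² − (Σx)²/n = 11804 − 10082 = 1722
Sxy = Σxy − (Σx)(Σy)/n = 8827 − 7739 = 1088
b = Sxy/Sxx = 1088/1722 = 0.631823
a = ȳ − b·x̄ = 27.25 − 0.631823·35.5 = 4.820267

4.820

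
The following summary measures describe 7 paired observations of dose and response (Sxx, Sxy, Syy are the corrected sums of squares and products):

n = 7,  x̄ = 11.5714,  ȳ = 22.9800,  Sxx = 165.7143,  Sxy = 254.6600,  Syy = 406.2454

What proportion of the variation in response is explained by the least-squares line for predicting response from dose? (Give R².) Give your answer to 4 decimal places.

R² = Sxy²/(Sxx·Syy) = (254.66)²/(165.7143·406.2454) = 0.963325

0.9633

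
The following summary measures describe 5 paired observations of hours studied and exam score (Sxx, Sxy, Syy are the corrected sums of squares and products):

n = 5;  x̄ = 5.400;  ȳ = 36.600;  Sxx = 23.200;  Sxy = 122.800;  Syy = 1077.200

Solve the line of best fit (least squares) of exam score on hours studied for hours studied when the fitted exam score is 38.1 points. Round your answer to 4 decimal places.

5.6834

b = Sxy/Sxx = 122.8/23.2 = 5.293103
a = ȳ − b·x̄ = 36.6 − 5.293103·5.4 = 8.017241
Set a + b·x = 38.1: x = (38.1 − 8.017241) / 5.293103 = 5.683388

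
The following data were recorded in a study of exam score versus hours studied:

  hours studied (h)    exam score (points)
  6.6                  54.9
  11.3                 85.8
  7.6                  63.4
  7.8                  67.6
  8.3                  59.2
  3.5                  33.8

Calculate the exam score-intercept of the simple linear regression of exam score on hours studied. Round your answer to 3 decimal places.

n = 6, Σx = 45.1, Σy = 364.7, Σxy = 2950.66, Σx² = 370.99
Sxx = Σx² − (Σx)²/n = 370.99 − 339.001667 = 31.988333
Sxy = Σxy − (Σx)(Σy)/n = 2950.66 − 2741.328333 = 209.331667
b = Sxy/Sxx = 209.331667/31.988333 = 6.544000
a = ȳ − b·x̄ = 60.783333 − 6.544000·7.516667 = 11.594264

11.594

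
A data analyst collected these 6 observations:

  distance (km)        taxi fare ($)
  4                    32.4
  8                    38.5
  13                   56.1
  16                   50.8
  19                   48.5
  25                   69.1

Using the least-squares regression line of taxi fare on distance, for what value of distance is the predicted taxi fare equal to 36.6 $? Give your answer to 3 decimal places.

6.003

n = 6, Σx = 85, Σy = 295.4, Σxy = 4628.7, Σx² = 1491
Sxx = Σx² − (Σx)²/n = 1491 − 1204.166667 = 286.833333
Sxy = Σxy − (Σx)(Σy)/n = 4628.7 − 4184.833333 = 443.866667
b = Sxy/Sxx = 443.866667/286.833333 = 1.547472
a = ȳ − b·x̄ = 49.233333 − 1.547472·14.166667 = 27.310808
Set a + b·x = 36.6: x = (36.6 − 27.310808) / 1.547472 = 6.002816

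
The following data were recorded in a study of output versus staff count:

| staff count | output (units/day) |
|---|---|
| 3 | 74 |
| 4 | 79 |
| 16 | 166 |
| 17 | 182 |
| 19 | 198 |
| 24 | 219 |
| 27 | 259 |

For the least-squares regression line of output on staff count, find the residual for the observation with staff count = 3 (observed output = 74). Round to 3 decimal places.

n = 7, Σx = 110, Σy = 1177, Σxy = 22299, Σx² = 2236
Sxx = Σx² − (Σx)²/n = 2236 − 1728.571429 = 507.428571
Sxy = Σxy − (Σx)(Σy)/n = 22299 − 18495.714286 = 3803.285714
b = Sxy/Sxx = 3803.285714/507.428571 = 7.495214
a = ȳ − b·x̄ = 168.142857 − 7.495214·15.714286 = 50.360923
ŷ(3) = 50.360923 + 7.495214·3 = 72.846565
residual = y − ŷ = 74 − 72.846565 = 1.153435

1.153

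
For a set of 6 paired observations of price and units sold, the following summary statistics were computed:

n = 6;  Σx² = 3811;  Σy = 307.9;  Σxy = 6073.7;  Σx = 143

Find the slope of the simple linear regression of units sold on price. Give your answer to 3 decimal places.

Sxx = Σx² − (Σx)²/n = 3811 − 3408.166667 = 402.833333
Sxy = Σxy − (Σx)(Σy)/n = 6073.7 − 7338.283333 = -1264.583333
b = Sxy/Sxx = -1264.583333/402.833333 = -3.139222

-3.139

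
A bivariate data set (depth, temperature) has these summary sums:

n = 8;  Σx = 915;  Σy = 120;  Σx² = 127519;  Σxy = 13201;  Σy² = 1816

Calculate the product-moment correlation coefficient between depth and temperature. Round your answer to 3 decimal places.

Sxx = Σx² − (Σx)²/n = 127519 − 104653.125 = 22865.875
Sxy = Σxy − (Σx)(Σy)/n = 13201 − 13725 = -524
Syy = Σy² − (Σy)²/n = 1816 − 1800 = 16
r = Sxy/√(Sxx·Syy) = -524/√(365854) = -524/604.858661 = -0.866318

-0.866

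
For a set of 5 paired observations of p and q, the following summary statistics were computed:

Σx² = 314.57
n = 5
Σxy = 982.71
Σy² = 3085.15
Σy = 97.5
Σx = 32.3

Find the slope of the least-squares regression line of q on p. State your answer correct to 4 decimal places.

Sxx = Σx² − (Σx)²/n = 314.57 − 208.658 = 105.912
Sxy = Σxy − (Σx)(Σy)/n = 982.71 − 629.85 = 352.86
b = Sxy/Sxx = 352.86/105.912 = 3.331634

3.3316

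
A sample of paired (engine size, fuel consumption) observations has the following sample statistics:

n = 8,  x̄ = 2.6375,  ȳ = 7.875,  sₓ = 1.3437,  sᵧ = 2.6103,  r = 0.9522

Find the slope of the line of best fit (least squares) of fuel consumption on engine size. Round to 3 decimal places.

1.850

b = r · sᵧ/sₓ = 0.9522 · 2.6103/1.3437 = 1.849764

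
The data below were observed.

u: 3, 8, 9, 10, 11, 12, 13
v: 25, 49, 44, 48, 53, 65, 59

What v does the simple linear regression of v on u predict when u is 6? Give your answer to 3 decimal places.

n = 7, Σx = 66, Σy = 343, Σxy = 3473, Σx² = 688
Sxx = Σx² − (Σx)²/n = 688 − 622.285714 = 65.714286
Sxy = Σxy − (Σx)(Σy)/n = 3473 − 3234 = 239
b = Sxy/Sxx = 239/65.714286 = 3.636957
a = ȳ − b·x̄ = 49 − 3.636957·9.428571 = 14.708696
ŷ(6) = a + b·6 = 14.708696 + 3.636957·6 = 36.530435

36.530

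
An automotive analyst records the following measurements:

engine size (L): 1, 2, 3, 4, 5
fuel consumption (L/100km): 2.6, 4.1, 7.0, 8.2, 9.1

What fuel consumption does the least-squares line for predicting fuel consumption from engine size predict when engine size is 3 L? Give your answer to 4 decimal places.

n = 5, Σx = 15, Σy = 31, Σxy = 110.1, Σx² = 55
Sxx = Σx² − (Σx)²/n = 55 − 45 = 10
Sxy = Σxy − (Σx)(Σy)/n = 110.1 − 93 = 17.1
b = Sxy/Sxx = 17.1/10 = 1.71
a = ȳ − b·x̄ = 6.2 − 1.71·3 = 1.07
ŷ(3) = a + b·3 = 1.07 + 1.71·3 = 6.2

6.2000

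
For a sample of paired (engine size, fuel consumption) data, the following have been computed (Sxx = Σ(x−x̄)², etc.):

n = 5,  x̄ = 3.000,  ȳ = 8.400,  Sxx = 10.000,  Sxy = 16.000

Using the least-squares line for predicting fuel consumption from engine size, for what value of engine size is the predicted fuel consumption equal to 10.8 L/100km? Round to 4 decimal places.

4.5000

b = Sxy/Sxx = 16/10 = 1.6
a = ȳ − b·x̄ = 8.4 − 1.6·3 = 3.6
Set a + b·x = 10.8: x = (10.8 − 3.6) / 1.6 = 4.5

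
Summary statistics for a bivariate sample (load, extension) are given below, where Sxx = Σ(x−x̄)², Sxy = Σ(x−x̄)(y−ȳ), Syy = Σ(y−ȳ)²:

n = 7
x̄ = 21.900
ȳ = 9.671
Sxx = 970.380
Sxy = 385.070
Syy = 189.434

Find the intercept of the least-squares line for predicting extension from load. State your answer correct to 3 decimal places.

b = Sxy/Sxx = 385.07/970.38 = 0.396824
a = ȳ − b·x̄ = 9.671 − 0.396824·21.9 = 0.980556

0.981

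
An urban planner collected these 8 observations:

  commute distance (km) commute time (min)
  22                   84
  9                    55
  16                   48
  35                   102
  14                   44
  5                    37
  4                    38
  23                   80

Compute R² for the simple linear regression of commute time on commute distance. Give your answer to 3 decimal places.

0.871

n = 8, Σx = 128, Σy = 488, Σxy = 9474, Σx² = 2812, Σy² = 33938
Sxx = Σx² − (Σx)²/n = 2812 − 2048 = 764
Sxy = Σxy − (Σx)(Σy)/n = 9474 − 7808 = 1666
Syy = Σy² − (Σy)²/n = 33938 − 29768 = 4170
R² = Sxy²/(Sxx·Syy) = (1666)²/(764·4170) = 0.871205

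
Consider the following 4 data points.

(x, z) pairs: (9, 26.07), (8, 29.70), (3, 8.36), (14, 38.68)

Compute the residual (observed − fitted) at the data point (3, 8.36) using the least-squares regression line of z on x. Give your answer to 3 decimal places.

n = 4, Σx = 34, Σy = 102.81, Σxy = 1038.83, Σx² = 350
Sxx = Σx² − (Σx)²/n = 350 − 289 = 61
Sxy = Σxy − (Σx)(Σy)/n = 1038.83 − 873.885 = 164.945
b = Sxy/Sxx = 164.945/61 = 2.704016
a = ȳ − b·x̄ = 25.7025 − 2.704016·8.5 = 2.718361
ŷ(3) = 2.718361 + 2.704016·3 = 10.830410
residual = y − ŷ = 8.36 − 10.830410 = -2.470410

-2.470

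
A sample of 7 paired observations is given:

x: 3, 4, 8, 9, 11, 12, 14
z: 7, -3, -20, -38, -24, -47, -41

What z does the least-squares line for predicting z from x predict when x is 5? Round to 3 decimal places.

n = 7, Σx = 61, Σy = -166, Σxy = -1895, Σx² = 631
Sxx = Σx² − (Σx)²/n = 631 − 531.571429 = 99.428571
Sxy = Σxy − (Σx)(Σy)/n = -1895 − (-1446.571429) = -448.428571
b = Sxy/Sxx = -448.428571/99.428571 = -4.510057
a = ȳ − b·x̄ = -23.714286 − (-4.510057)·8.714286 = 15.587644
ŷ(5) = a + b·5 = 15.587644 + (-4.510057)·5 = -6.962644

-6.963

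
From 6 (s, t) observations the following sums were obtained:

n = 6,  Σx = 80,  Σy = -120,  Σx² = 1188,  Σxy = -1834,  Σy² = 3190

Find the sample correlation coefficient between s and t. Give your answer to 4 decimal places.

Sxx = Σx² − (Σx)²/n = 1188 − 1066.666667 = 121.333333
Sxy = Σxy − (Σx)(Σy)/n = -1834 − (-1600) = -234
Syy = Σy² − (Σy)²/n = 3190 − 2400 = 790
r = Sxy/√(Sxx·Syy) = -234/√(95853.333333) = -234/309.601895 = -0.755809

-0.7558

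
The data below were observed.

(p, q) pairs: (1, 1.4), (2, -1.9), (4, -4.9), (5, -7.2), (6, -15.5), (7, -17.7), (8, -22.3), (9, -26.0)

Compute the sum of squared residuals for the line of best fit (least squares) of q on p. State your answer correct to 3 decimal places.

n = 8, Σx = 42, Σy = -94.1, Σxy = -687.3, Σx² = 276, Σy² = 1808.25
Sxx = Σx² − (Σx)²/n = 276 − 220.5 = 55.5
Sxy = Σxy − (Σx)(Σy)/n = -687.3 − (-494.025) = -193.275
Syy = Σy² − (Σy)²/n = 1808.25 − 1106.85125 = 701.39875
b = Sxy/Sxx = -193.275/55.5 = -3.482432
SSE = Syy − b·Sxy = 701.39875 − (-3.482432)·(-193.275) = 28.331622

28.332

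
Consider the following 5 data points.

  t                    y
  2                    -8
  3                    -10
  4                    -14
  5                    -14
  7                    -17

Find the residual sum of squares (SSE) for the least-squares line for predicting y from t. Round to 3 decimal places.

4.108

n = 5, Σx = 21, Σy = -63, Σxy = -291, Σx² = 103, Σy² = 845
Sxx = Σx² − (Σx)²/n = 103 − 88.2 = 14.8
Sxy = Σxy − (Σx)(Σy)/n = -291 − (-264.6) = -26.4
Syy = Σy² − (Σy)²/n = 845 − 793.8 = 51.2
b = Sxy/Sxx = -26.4/14.8 = -1.783784
SSE = Syy − b·Sxy = 51.2 − (-1.783784)·(-26.4) = 4.108108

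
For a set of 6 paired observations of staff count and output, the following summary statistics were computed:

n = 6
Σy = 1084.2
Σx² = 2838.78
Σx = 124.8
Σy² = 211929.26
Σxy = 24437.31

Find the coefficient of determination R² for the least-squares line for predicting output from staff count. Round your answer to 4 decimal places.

0.9142

Sxx = Σx² − (Σx)²/n = 2838.78 − 2595.84 = 242.94
Sxy = Σxy − (Σx)(Σy)/n = 24437.31 − 22551.36 = 1885.95
Syy = Σy² − (Σy)²/n = 211929.26 − 195914.94 = 16014.32
R² = Sxy²/(Sxx·Syy) = (1885.95)²/(242.94·16014.32) = 0.914224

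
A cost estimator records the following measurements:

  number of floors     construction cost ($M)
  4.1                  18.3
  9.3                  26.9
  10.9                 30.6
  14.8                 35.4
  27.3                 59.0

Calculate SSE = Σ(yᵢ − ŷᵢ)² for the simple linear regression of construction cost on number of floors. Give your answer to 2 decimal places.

2.53

n = 5, Σx = 66.4, Σy = 170.2, Σxy = 2793.36, Σx² = 1186.44, Σy² = 6729.02
Sxx = Σx² − (Σx)²/n = 1186.44 − 881.792 = 304.648
Sxy = Σxy − (Σx)(Σy)/n = 2793.36 − 2260.256 = 533.104
Syy = Σy² − (Σy)²/n = 6729.02 − 5793.608 = 935.412
b = Sxy/Sxx = 533.104/304.648 = 1.749902
SSE = Syy − b·Sxy = 935.412 − 1.749902·533.104 = 2.532497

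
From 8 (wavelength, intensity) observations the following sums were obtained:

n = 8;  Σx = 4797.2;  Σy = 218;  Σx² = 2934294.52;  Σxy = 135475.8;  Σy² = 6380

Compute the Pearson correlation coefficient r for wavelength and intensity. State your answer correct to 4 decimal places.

0.9440

Sxx = Σx² − (Σx)²/n = 2934294.52 − 2876640.98 = 57653.54
Sxy = Σxy − (Σx)(Σy)/n = 135475.8 − 130723.7 = 4752.1
Syy = Σy² − (Σy)²/n = 6380 − 5940.5 = 439.5
r = Sxy/√(Sxx·Syy) = 4752.1/√(25338730.83) = 4752.1/5033.759115 = 0.944046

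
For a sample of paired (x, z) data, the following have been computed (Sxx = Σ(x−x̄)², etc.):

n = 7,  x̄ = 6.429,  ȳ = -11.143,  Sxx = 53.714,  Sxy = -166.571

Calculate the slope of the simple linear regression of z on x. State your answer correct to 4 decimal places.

-3.1011

b = Sxy/Sxx = -166.571/53.714 = -3.101072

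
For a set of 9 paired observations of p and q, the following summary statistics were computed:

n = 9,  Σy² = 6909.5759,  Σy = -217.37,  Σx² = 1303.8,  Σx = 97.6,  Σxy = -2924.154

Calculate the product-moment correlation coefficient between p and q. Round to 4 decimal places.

-0.8883

Sxx = Σx² − (Σx)²/n = 1303.8 − 1058.417778 = 245.382222
Sxy = Σxy − (Σx)(Σy)/n = -2924.154 − (-2357.256889) = -566.897111
Syy = Σy² − (Σy)²/n = 6909.5759 − 5249.968544 = 1659.607356
r = Sxy/√(Sxx·Syy) = -566.897111/√(407238.140923) = -566.897111/638.152130 = -0.888342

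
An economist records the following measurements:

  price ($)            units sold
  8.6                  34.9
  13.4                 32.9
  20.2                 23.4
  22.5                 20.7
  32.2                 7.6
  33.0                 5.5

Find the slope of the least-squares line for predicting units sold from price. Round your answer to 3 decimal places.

n = 6, Σx = 129.9, Σy = 125, Σxy = 2105.65, Σx² = 3293.65
Sxx = Σx² − (Σx)²/n = 3293.65 − 2812.335 = 481.315
Sxy = Σxy − (Σx)(Σy)/n = 2105.65 − 2706.25 = -600.6
b = Sxy/Sxx = -600.6/481.315 = -1.247831

-1.248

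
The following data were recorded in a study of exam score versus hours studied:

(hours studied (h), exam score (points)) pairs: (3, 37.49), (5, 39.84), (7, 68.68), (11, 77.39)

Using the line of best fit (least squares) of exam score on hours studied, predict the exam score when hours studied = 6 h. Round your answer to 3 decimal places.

n = 4, Σx = 26, Σy = 223.4, Σxy = 1643.72, Σx² = 204
Sxx = Σx² − (Σx)²/n = 204 − 169 = 35
Sxy = Σxy − (Σx)(Σy)/n = 1643.72 − 1452.1 = 191.62
b = Sxy/Sxx = 191.62/35 = 5.474857
a = ȳ − b·x̄ = 55.85 − 5.474857·6.5 = 20.263429
ŷ(6) = a + b·6 = 20.263429 + 5.474857·6 = 53.112571

53.113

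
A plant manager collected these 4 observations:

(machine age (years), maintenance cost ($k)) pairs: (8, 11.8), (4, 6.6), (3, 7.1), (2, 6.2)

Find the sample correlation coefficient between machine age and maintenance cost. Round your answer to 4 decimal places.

0.9605

n = 4, Σx = 17, Σy = 31.7, Σxy = 154.5, Σx² = 93, Σy² = 271.65
Sxx = Σx² − (Σx)²/n = 93 − 72.25 = 20.75
Sxy = Σxy − (Σx)(Σy)/n = 154.5 − 134.725 = 19.775
Syy = Σy² − (Σy)²/n = 271.65 − 251.2225 = 20.4275
r = Sxy/√(Sxx·Syy) = 19.775/√(423.870625) = 19.775/20.588119 = 0.960505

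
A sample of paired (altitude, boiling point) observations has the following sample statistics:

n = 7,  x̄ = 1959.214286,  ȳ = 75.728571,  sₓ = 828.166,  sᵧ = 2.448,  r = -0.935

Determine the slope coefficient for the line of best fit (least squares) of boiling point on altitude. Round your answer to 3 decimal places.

-0.003

b = r · sᵧ/sₓ = -0.935 · 2.448/828.166 = -0.002764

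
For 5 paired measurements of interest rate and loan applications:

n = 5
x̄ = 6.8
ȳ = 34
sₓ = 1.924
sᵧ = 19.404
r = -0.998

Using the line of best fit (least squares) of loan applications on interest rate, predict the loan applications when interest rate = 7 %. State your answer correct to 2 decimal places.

31.99

b = r · sᵧ/sₓ = -0.998 · 19.404/1.924 = -10.065069
a = ȳ − b·x̄ = 34 − (-10.065069)·6.8 = 102.442467
ŷ(7) = a + b·7 = 102.442467 + (-10.065069)·7 = 31.986986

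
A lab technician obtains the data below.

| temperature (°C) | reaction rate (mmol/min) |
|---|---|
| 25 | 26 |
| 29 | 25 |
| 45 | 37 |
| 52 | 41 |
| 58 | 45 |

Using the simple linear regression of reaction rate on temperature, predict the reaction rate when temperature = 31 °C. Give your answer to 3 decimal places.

n = 5, Σx = 209, Σy = 174, Σxy = 7782, Σx² = 9559
Sxx = Σx² − (Σx)²/n = 9559 − 8736.2 = 822.8
Sxy = Σxy − (Σx)(Σy)/n = 7782 − 7273.2 = 508.8
b = Sxy/Sxx = 508.8/822.8 = 0.618376
a = ȳ − b·x̄ = 34.8 − 0.618376·41.8 = 8.951872
ŷ(31) = a + b·31 = 8.951872 + 0.618376·31 = 28.121536

28.122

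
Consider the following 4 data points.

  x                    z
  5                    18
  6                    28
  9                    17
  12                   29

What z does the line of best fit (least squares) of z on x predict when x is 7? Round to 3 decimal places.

22.233

n = 4, Σx = 32, Σy = 92, Σxy = 759, Σx² = 286
Sxx = Σx² − (Σx)²/n = 286 − 256 = 30
Sxy = Σxy − (Σx)(Σy)/n = 759 − 736 = 23
b = Sxy/Sxx = 23/30 = 0.766667
a = ȳ − b·x̄ = 23 − 0.766667·8 = 16.866667
ŷ(7) = a + b·7 = 16.866667 + 0.766667·7 = 22.233333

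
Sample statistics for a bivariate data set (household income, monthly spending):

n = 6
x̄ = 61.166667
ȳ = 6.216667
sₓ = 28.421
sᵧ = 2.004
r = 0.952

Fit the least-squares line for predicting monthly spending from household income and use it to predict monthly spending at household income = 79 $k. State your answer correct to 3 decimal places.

7.414

b = r · sᵧ/sₓ = 0.952 · 2.004/28.421 = 0.067127
a = ȳ − b·x̄ = 6.216667 − 0.067127·61.166667 = 2.110750
ŷ(79) = a + b·79 = 2.110750 + 0.067127·79 = 7.413760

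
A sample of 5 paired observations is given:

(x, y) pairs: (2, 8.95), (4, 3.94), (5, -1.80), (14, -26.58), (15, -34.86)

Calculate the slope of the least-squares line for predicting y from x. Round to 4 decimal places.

-3.2025

n = 5, Σx = 40, Σy = -50.35, Σxy = -870.36, Σx² = 466
Sxx = Σx² − (Σx)²/n = 466 − 320 = 146
Sxy = Σxy − (Σx)(Σy)/n = -870.36 − (-402.8) = -467.56
b = Sxy/Sxx = -467.56/146 = -3.202466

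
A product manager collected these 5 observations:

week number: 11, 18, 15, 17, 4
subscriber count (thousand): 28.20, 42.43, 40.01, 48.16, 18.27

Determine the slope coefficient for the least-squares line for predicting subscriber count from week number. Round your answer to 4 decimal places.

n = 5, Σx = 65, Σy = 177.07, Σxy = 2565.89, Σx² = 975
Sxx = Σx² − (Σx)²/n = 975 − 845 = 130
Sxy = Σxy − (Σx)(Σy)/n = 2565.89 − 2301.91 = 263.98
b = Sxy/Sxx = 263.98/130 = 2.030615

2.0306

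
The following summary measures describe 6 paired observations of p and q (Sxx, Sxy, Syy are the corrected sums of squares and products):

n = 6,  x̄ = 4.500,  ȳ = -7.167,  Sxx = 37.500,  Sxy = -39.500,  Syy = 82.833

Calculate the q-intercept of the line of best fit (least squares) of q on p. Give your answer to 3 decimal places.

b = Sxy/Sxx = -39.5/37.5 = -1.053333
a = ȳ − b·x̄ = -7.167 − (-1.053333)·4.5 = -2.427

-2.427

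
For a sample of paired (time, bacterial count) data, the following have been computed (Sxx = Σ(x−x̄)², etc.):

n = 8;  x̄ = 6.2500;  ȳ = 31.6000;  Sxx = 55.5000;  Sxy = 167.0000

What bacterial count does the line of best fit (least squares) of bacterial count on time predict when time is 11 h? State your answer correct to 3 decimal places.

b = Sxy/Sxx = 167/55.5 = 3.009009
a = ȳ − b·x̄ = 31.6 − 3.009009·6.25 = 12.793694
ŷ(11) = a + b·11 = 12.793694 + 3.009009·11 = 45.892793

45.893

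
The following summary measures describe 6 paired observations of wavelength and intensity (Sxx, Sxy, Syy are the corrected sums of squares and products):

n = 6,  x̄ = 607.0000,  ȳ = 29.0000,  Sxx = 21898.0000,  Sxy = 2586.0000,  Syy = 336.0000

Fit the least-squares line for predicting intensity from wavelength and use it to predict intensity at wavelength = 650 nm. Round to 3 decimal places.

34.078

b = Sxy/Sxx = 2586/21898 = 0.118093
a = ȳ − b·x̄ = 29 − 0.118093·607 = -42.682437
ŷ(650) = a + b·650 = -42.682437 + 0.118093·650 = 34.077998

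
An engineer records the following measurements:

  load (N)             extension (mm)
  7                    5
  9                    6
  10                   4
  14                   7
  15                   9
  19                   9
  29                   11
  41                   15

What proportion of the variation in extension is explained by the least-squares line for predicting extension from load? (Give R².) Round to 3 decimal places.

0.923

n = 8, Σx = 144, Σy = 66, Σxy = 1467, Σx² = 3534, Σy² = 634
Sxx = Σx² − (Σx)²/n = 3534 − 2592 = 942
Sxy = Σxy − (Σx)(Σy)/n = 1467 − 1188 = 279
Syy = Σy² − (Σy)²/n = 634 − 544.5 = 89.5
R² = Sxy²/(Sxx·Syy) = (279)²/(942·89.5) = 0.923282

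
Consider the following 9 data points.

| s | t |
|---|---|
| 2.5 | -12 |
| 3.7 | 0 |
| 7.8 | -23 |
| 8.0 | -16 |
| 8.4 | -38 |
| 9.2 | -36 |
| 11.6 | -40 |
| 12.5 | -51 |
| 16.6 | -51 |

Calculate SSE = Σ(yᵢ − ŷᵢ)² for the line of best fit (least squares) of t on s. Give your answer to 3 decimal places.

n = 9, Σx = 80.3, Σy = -267, Σxy = -2935.9, Σx² = 866.35, Σy² = 10471
Sxx = Σx² − (Σx)²/n = 866.35 − 716.454444 = 149.895556
Sxy = Σxy − (Σx)(Σy)/n = -2935.9 − (-2382.233333) = -553.666667
Syy = Σy² − (Σy)²/n = 10471 − 7921 = 2550
b = Sxy/Sxx = -553.666667/149.895556 = -3.693683
SSE = Syy − b·Sxy = 2550 − (-3.693683)·(-553.666667) = 504.930841

504.931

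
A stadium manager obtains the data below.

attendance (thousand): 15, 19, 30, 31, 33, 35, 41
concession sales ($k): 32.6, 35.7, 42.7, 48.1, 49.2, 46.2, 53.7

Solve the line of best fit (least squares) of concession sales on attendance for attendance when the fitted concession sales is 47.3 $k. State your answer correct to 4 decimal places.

n = 7, Σx = 204, Σy = 308.2, Σxy = 9381.7, Σx² = 6442
Sxx = Σx² − (Σx)²/n = 6442 − 5945.142857 = 496.857143
Sxy = Σxy − (Σx)(Σy)/n = 9381.7 − 8981.828571 = 399.871429
b = Sxy/Sxx = 399.871429/496.857143 = 0.804802
a = ȳ − b·x̄ = 44.028571 − 0.804802·29.142857 = 20.574353
Set a + b·x = 47.3: x = (47.3 − 20.574353) / 0.804802 = 33.207745

33.2077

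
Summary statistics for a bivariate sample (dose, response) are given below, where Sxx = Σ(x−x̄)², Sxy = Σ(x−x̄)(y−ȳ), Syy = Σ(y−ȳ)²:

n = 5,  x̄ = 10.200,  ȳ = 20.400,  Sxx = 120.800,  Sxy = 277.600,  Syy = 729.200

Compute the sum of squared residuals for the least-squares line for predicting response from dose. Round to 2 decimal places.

91.27

b = Sxy/Sxx = 277.6/120.8 = 2.298013
SSE = Syy − b·Sxy = 729.2 − 2.298013·277.6 = 91.271523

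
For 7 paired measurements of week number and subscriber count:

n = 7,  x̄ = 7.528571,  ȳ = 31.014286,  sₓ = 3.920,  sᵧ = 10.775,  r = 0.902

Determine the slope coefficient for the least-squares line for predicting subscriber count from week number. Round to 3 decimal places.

2.479

b = r · sᵧ/sₓ = 0.902 · 10.775/3.92 = 2.479349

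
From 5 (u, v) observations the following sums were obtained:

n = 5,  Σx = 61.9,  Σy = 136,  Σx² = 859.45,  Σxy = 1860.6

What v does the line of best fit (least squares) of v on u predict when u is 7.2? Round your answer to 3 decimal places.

17.359

Sxx = Σx² − (Σx)²/n = 859.45 − 766.322 = 93.128
Sxy = Σxy − (Σx)(Σy)/n = 1860.6 − 1683.68 = 176.92
b = Sxy/Sxx = 176.92/93.128 = 1.899751
a = ȳ − b·x̄ = 27.2 − 1.899751·12.38 = 3.681084
ŷ(7.2) = a + b·7.2 = 3.681084 + 1.899751·7.2 = 17.359290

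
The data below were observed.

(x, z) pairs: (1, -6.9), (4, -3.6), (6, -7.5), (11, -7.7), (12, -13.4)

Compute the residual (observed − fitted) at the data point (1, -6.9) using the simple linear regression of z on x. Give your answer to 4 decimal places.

-2.1484

n = 5, Σx = 34, Σy = -39.1, Σxy = -311.8, Σx² = 318
Sxx = Σx² − (Σx)²/n = 318 − 231.2 = 86.8
Sxy = Σxy − (Σx)(Σy)/n = -311.8 − (-265.88) = -45.92
b = Sxy/Sxx = -45.92/86.8 = -0.529032
a = ȳ − b·x̄ = -7.82 − (-0.529032)·6.8 = -4.222581
ŷ(1) = -4.222581 + (-0.529032)·1 = -4.751613
residual = y − ŷ = -6.9 − (-4.751613) = -2.148387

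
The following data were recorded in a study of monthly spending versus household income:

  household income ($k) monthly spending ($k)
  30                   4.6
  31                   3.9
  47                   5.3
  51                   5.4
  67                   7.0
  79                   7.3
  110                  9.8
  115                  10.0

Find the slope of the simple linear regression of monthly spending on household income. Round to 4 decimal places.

n = 8, Σx = 530, Σy = 53.3, Σxy = 4057.1, Σx² = 42726
Sxx = Σx² − (Σx)²/n = 42726 − 35112.5 = 7613.5
Sxy = Σxy − (Σx)(Σy)/n = 4057.1 − 3531.125 = 525.975
b = Sxy/Sxx = 525.975/7613.5 = 0.069085

0.0691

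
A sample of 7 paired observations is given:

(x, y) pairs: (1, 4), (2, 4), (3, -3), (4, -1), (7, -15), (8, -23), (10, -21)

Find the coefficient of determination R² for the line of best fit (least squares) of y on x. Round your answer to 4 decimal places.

0.9250

n = 7, Σx = 35, Σy = -55, Σxy = -500, Σx² = 243, Σy² = 1237
Sxx = Σx² − (Σx)²/n = 243 − 175 = 68
Sxy = Σxy − (Σx)(Σy)/n = -500 − (-275) = -225
Syy = Σy² − (Σy)²/n = 1237 − 432.142857 = 804.857143
R² = Sxy²/(Sxx·Syy) = (-225)²/(68·804.857143) = 0.924991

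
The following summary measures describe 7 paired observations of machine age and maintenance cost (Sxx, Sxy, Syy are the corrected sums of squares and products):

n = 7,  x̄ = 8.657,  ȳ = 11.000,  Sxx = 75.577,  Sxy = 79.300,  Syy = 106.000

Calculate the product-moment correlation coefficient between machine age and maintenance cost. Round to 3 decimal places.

0.886

r = Sxy/√(Sxx·Syy) = 79.3/√(8011.162) = 79.3/89.505095 = 0.885983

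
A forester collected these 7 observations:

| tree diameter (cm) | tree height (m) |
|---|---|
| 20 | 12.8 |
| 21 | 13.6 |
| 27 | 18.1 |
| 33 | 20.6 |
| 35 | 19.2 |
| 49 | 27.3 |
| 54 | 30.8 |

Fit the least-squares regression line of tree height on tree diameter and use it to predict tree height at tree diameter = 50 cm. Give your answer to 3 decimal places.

28.281

n = 7, Σx = 239, Σy = 142.4, Σxy = 5383, Σx² = 9201
Sxx = Σx² − (Σx)²/n = 9201 − 8160.142857 = 1040.857143
Sxy = Σxy − (Σx)(Σy)/n = 5383 − 4861.942857 = 521.057143
b = Sxy/Sxx = 521.057143/1040.857143 = 0.500604
a = ȳ − b·x̄ = 20.342857 − 0.500604·34.142857 = 3.250810
ŷ(50) = a + b·50 = 3.250810 + 0.500604·50 = 28.281005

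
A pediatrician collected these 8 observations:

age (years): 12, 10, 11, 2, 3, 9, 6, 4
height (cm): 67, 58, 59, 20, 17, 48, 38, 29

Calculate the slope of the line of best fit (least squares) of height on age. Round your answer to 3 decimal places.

4.825

n = 8, Σx = 57, Σy = 336, Σxy = 2900, Σx² = 511
Sxx = Σx² − (Σx)²/n = 511 − 406.125 = 104.875
Sxy = Σxy − (Σx)(Σy)/n = 2900 − 2394 = 506
b = Sxy/Sxx = 506/104.875 = 4.824791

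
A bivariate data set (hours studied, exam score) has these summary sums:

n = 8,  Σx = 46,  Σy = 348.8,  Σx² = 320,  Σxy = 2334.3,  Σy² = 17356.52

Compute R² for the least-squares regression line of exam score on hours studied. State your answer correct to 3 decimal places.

0.906

Sxx = Σx² − (Σx)²/n = 320 − 264.5 = 55.5
Sxy = Σxy − (Σx)(Σy)/n = 2334.3 − 2005.6 = 328.7
Syy = Σy² − (Σy)²/n = 17356.52 − 15207.68 = 2148.84
R² = Sxy²/(Sxx·Syy) = (328.7)²/(55.5·2148.84) = 0.905946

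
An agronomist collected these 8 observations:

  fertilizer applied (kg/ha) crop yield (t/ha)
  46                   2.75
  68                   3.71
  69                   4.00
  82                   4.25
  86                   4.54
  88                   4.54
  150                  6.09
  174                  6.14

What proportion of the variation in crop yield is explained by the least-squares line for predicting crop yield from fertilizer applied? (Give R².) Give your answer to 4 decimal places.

0.9361

n = 8, Σx = 763, Σy = 36.02, Σxy = 3775.1, Σx² = 86141, Σy² = 171.4
Sxx = Σx² − (Σx)²/n = 86141 − 72771.125 = 13369.875
Sxy = Σxy − (Σx)(Σy)/n = 3775.1 − 3435.4075 = 339.6925
Syy = Σy² − (Σy)²/n = 171.4 − 162.18005 = 9.21995
R² = Sxy²/(Sxx·Syy) = (339.6925)²/(13369.875·9.21995) = 0.936087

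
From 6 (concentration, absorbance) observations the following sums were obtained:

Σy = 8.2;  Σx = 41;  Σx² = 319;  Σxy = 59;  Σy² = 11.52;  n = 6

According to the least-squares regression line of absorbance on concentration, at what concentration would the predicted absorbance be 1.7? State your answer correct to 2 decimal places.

11.20

Sxx = Σx² − (Σx)²/n = 319 − 280.166667 = 38.833333
Sxy = Σxy − (Σx)(Σy)/n = 59 − 56.033333 = 2.966667
b = Sxy/Sxx = 2.966667/38.833333 = 0.076395
a = ȳ − b·x̄ = 1.366667 − 0.076395·6.833333 = 0.844635
Set a + b·x = 1.7: x = (1.7 − 0.844635) / 0.076395 = 11.196629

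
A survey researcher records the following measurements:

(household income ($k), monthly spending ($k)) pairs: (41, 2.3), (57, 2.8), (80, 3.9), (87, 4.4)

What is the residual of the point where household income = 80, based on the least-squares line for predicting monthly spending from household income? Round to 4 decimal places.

n = 4, Σx = 265, Σy = 13.4, Σxy = 948.7, Σx² = 18899
Sxx = Σx² − (Σx)²/n = 18899 − 17556.25 = 1342.75
Sxy = Σxy − (Σx)(Σy)/n = 948.7 − 887.75 = 60.95
b = Sxy/Sxx = 60.95/1342.75 = 0.045392
a = ȳ − b·x̄ = 3.35 − 0.045392·66.25 = 0.342785
ŷ(80) = 0.342785 + 0.045392·80 = 3.974139
residual = y − ŷ = 3.9 − 3.974139 = -0.074139

-0.0741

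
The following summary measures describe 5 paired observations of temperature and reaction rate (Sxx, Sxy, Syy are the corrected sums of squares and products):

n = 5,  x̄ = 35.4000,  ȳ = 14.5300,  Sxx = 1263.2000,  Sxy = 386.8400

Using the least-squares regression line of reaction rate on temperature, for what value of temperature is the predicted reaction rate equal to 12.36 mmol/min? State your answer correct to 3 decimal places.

28.314

b = Sxy/Sxx = 386.84/1263.2 = 0.306238
a = ȳ − b·x̄ = 14.53 − 0.306238·35.4 = 3.689170
Set a + b·x = 12.36: x = (12.36 − 3.689170) / 0.306238 = 28.314011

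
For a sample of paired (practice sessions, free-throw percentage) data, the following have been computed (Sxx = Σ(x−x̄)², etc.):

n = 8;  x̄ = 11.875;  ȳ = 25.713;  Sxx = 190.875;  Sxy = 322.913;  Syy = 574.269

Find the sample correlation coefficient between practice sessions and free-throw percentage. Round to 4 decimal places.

r = Sxy/√(Sxx·Syy) = 322.913/√(109613.595375) = 322.913/331.079440 = 0.975334

0.9753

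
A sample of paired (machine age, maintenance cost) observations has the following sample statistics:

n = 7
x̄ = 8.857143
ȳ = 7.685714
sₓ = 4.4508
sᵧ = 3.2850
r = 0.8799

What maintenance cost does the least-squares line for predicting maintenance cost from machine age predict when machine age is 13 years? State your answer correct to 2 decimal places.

b = r · sᵧ/sₓ = 0.8799 · 3.285/4.4508 = 0.649427
a = ȳ − b·x̄ = 7.685714 − 0.649427·8.857143 = 1.933643
ŷ(13) = a + b·13 = 1.933643 + 0.649427·13 = 10.376199

10.38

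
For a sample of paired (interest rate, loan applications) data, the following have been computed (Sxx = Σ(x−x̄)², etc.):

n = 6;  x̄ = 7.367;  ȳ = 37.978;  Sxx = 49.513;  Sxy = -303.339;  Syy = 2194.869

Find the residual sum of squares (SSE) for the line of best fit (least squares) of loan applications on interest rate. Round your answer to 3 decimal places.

b = Sxy/Sxx = -303.339/49.513 = -6.126452
SSE = Syy − b·Sxy = 2194.869 − (-6.126452)·(-303.339) = 336.477286

336.477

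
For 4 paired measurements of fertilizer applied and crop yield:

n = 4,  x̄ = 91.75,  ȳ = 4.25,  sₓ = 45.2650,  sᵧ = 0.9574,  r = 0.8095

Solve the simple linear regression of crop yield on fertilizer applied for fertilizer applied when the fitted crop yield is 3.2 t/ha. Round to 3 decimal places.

30.424

b = r · sᵧ/sₓ = 0.8095 · 0.9574/45.265 = 0.017122
a = ȳ − b·x̄ = 4.25 − 0.017122·91.75 = 2.679081
Set a + b·x = 3.2: x = (3.2 − 2.679081) / 0.017122 = 30.424436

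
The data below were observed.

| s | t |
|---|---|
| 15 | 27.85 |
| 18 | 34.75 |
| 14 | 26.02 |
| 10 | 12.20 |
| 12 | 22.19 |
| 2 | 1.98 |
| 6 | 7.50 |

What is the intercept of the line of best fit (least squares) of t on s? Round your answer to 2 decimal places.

-4.49

n = 7, Σx = 77, Σy = 132.49, Σxy = 1844.77, Σx² = 1029
Sxx = Σx² − (Σx)²/n = 1029 − 847 = 182
Sxy = Σxy − (Σx)(Σy)/n = 1844.77 − 1457.39 = 387.38
b = Sxy/Sxx = 387.38/182 = 2.128462
a = ȳ − b·x̄ = 18.927143 − 2.128462·11 = -4.485934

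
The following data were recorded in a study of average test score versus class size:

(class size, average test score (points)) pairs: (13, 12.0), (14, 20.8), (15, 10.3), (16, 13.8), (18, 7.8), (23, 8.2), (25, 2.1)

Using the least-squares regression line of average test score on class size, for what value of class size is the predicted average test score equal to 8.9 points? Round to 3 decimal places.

n = 7, Σx = 124, Σy = 75, Σxy = 1204, Σx² = 2324
Sxx = Σx² − (Σx)²/n = 2324 − 2196.571429 = 127.428571
Sxy = Σxy − (Σx)(Σy)/n = 1204 − 1328.571429 = -124.571429
b = Sxy/Sxx = -124.571429/127.428571 = -0.977578
a = ȳ − b·x̄ = 10.714286 − (-0.977578)·17.714286 = 28.031390
Set a + b·x = 8.9: x = (8.9 − 28.031390) / (-0.977578) = 19.570183

19.570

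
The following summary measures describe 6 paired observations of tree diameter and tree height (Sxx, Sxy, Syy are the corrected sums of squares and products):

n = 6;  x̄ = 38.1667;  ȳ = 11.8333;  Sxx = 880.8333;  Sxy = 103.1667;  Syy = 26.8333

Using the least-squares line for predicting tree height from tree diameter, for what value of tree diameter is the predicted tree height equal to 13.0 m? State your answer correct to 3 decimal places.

48.128

b = Sxy/Sxx = 103.1667/880.8333 = 0.117124
a = ȳ − b·x̄ = 11.8333 − 0.117124·38.1667 = 7.363064
Set a + b·x = 13.0: x = (13.0 − 7.363064) / 0.117124 = 48.127940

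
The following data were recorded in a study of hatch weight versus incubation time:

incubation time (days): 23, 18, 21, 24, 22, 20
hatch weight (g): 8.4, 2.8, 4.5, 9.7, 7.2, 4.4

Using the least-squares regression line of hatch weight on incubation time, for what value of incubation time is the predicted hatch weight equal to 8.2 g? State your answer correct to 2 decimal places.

23.03

n = 6, Σx = 128, Σy = 37, Σxy = 817.3, Σx² = 2754
Sxx = Σx² − (Σx)²/n = 2754 − 2730.666667 = 23.333333
Sxy = Σxy − (Σx)(Σy)/n = 817.3 − 789.333333 = 27.966667
b = Sxy/Sxx = 27.966667/23.333333 = 1.198571
a = ȳ − b·x̄ = 6.166667 − 1.198571·21.333333 = -19.402857
Set a + b·x = 8.2: x = (8.2 − (-19.402857)) / 1.198571 = 23.029797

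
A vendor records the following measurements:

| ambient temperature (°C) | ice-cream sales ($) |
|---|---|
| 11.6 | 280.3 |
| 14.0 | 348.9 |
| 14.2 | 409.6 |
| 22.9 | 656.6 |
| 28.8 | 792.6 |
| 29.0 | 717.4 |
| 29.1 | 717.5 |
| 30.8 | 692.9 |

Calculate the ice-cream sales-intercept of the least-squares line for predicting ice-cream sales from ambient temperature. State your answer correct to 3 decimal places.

43.377

n = 8, Σx = 180.4, Σy = 4615.8, Σxy = 114840.59, Σx² = 4522.5
Sxx = Σx² − (Σx)²/n = 4522.5 − 4068.02 = 454.48
Sxy = Σxy − (Σx)(Σy)/n = 114840.59 − 104086.29 = 10754.3
b = Sxy/Sxx = 10754.3/454.48 = 23.662867
a = ȳ − b·x̄ = 576.975 − 23.662867·22.55 = 43.377339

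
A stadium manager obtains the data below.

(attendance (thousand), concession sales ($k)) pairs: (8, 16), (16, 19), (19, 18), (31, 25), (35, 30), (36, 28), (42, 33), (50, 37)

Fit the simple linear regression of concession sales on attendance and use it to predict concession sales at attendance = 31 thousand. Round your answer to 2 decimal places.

n = 8, Σx = 237, Σy = 206, Σxy = 6843, Σx² = 8427
Sxx = Σx² − (Σx)²/n = 8427 − 7021.125 = 1405.875
Sxy = Σxy − (Σx)(Σy)/n = 6843 − 6102.75 = 740.25
b = Sxy/Sxx = 740.25/1405.875 = 0.526540
a = ȳ − b·x̄ = 25.75 − 0.526540·29.625 = 10.151240
ŷ(31) = a + b·31 = 10.151240 + 0.526540·31 = 26.473993

26.47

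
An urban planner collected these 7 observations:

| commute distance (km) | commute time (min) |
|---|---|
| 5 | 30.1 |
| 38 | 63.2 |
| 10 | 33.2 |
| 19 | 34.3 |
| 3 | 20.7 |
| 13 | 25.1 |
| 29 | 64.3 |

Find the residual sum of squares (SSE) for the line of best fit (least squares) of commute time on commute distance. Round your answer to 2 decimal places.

287.50

n = 7, Σx = 117, Σy = 270.9, Σxy = 5788.9, Σx² = 2949, Σy² = 12371.97
Sxx = Σx² − (Σx)²/n = 2949 − 1955.571429 = 993.428571
Sxy = Σxy − (Σx)(Σy)/n = 5788.9 − 4527.9 = 1261
Syy = Σy² − (Σy)²/n = 12371.97 − 10483.83 = 1888.14
b = Sxy/Sxx = 1261/993.428571 = 1.269341
SSE = Syy − b·Sxy = 1888.14 − 1.269341·1261 = 287.500512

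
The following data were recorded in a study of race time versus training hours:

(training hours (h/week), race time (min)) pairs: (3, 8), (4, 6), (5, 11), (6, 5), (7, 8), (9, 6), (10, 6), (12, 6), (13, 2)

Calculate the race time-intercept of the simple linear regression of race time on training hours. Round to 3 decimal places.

9.792

n = 9, Σx = 69, Σy = 58, Σxy = 401, Σx² = 629
Sxx = Σx² − (Σx)²/n = 629 − 529 = 100
Sxy = Σxy − (Σx)(Σy)/n = 401 − 444.666667 = -43.666667
b = Sxy/Sxx = -43.666667/100 = -0.436667
a = ȳ − b·x̄ = 6.444444 − (-0.436667)·7.666667 = 9.792222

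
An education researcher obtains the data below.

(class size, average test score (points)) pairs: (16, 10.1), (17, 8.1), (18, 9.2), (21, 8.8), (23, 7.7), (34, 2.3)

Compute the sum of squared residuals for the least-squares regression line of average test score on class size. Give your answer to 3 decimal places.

3.340

n = 6, Σx = 129, Σy = 46.2, Σxy = 905, Σx² = 2995, Σy² = 394.28
Sxx = Σx² − (Σx)²/n = 2995 − 2773.5 = 221.5
Sxy = Σxy − (Σx)(Σy)/n = 905 − 993.3 = -88.3
Syy = Σy² − (Σy)²/n = 394.28 − 355.74 = 38.54
b = Sxy/Sxx = -88.3/221.5 = -0.398646
SSE = Syy − b·Sxy = 38.54 − (-0.398646)·(-88.3) = 3.339594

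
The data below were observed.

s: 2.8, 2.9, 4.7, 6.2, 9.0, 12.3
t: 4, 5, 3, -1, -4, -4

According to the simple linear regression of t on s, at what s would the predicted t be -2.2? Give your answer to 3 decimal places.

n = 6, Σx = 37.9, Σy = 3, Σxy = -51.6, Σx² = 309.07
Sxx = Σx² − (Σx)²/n = 309.07 − 239.401667 = 69.668333
Sxy = Σxy − (Σx)(Σy)/n = -51.6 − 18.95 = -70.55
b = Sxy/Sxx = -70.55/69.668333 = -1.012655
a = ȳ − b·x̄ = 0.5 − (-1.012655)·6.316667 = 6.896605
Set a + b·x = -2.2: x = (-2.2 − 6.896605) / (-1.012655) = 8.982925

8.983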